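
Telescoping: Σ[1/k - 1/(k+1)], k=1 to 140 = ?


Telescoping: adjacent terms cancel.
= 1/1 - 1/141
= 1 - 1/141 = 140/141

Sum = 140/141


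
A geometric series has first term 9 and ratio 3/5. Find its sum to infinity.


S∞ = a₁/(1-r) = 9/(1 - 3/5)
= 9/(2/5)
= 45/2

S∞ = 45/2


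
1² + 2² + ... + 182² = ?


n = 182
n(n+1)(2n+1)/6 = 182×183×365/6
= 12156690/6 = 2026115

Σk² = 2026115


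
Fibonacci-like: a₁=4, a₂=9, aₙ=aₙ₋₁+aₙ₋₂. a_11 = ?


Computing iteratively: 4, 9, 13, 22, 35, 57, 92, 149, 241, 390, 631
a_11 = 631

a_11 = 631


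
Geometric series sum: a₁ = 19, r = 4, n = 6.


Sₙ = 19×(4^6 - 1)/(4 - 1)
= 19×(4096 - 1)/3
= 19×4095/3
= 25935

S_6 = 25935


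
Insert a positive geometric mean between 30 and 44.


GM = √(30×44) = √1320 = 36.3318

GM = 36.3318


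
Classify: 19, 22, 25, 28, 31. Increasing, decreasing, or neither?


Differences: 3, 3, 3, 3
All differences > 0 → strictly INCREASING

Monotonically increasing


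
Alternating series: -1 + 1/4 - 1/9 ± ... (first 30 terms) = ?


S = -1 + 1/4 - 1/9 + 1/16 - 1/25 + 1/36 - 1/49 + 1/64 ± ...
= -0.8219
(Full series converges to -π²/12 ≈ -0.8225)

S_30 = -0.8219


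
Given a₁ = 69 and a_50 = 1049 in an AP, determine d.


d = (aₙ - a₁)/(n-1)
= (1049 - 69)/(50-1)
= 980/49 = 20

d = 20


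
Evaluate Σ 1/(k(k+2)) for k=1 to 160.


1/(k(k+2)) = (1/2)·(1/k - 1/(k+2)) (partial fractions)
Telescoping: Σ = (1/2)·(1 + 1/2 - 1/161 - 1/162) = 9700/13041

Sum = 9700/13041


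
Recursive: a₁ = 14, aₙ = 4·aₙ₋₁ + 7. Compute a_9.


Computing step by step:
a_1 = 14
a_2 = 63
a_3 = 259
a_4 = 1043
a_5 = 4179
a_6 = 16723
a_7 = 66899
a_8 = 267603
a_9 = 1070419


a_9 = 1070419


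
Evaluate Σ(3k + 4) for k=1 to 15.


Σ(3k+4) = 3·Σk + 4·n
= 3·120 + 4·15
= 360 + 60 = 420

Σ = 420


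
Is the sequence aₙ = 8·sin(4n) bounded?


For all n, -1 ≤ sin(4n) ≤ 1, so -8 ≤ 8·sin(4n) ≤ 8
Lower bound: -8, Upper bound: 8
The sequence IS bounded

Bounded (-8 ≤ aₙ ≤ 8)


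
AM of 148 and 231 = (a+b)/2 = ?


AM = (148 + 231)/2 = 379/2 = 189.5

AM = 189.5


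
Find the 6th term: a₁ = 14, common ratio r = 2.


aₙ = a₁·r^(n-1)
= 14×2^5
= 14×32
= 448

a_6 = 448


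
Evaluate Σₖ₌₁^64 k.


n(n+1)/2 = 64×65/2 = 4160/2 = 2080

Σk = 2080


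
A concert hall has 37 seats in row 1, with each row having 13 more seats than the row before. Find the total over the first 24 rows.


aₙ = 37 + (24-1)×13 = 336
Sₙ = n(a₁+aₙ)/2 = 24×(37+336)/2
= 24×373/2 = 4476

S_24 = 4476


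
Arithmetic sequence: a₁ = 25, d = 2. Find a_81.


aₙ = a₁ + (n-1)d
= 25 + (81-1)×2
= 25 + 160
= 185

a_81 = 185


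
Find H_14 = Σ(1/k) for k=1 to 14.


H_14 = 1/1 + 1/2 + 1/3 + ... + 1/14
= 1171733/360360
≈ 3.2516

H_14 = 1171733/360360 ≈ 3.2516


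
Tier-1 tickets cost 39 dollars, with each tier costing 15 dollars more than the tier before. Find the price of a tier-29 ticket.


aₙ = a₁ + (n-1)d
= 39 + (29-1)×15
= 39 + 420
= 459

a_29 = 459


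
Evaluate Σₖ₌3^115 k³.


Σₖ₌3^115 k³ = [115·116/2]² − [2·3/2]²
= 44488900 − 9 = 44488891

Σk³ = 44488891


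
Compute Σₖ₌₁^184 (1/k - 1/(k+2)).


Telescoping with gap 2: two head and two tail terms survive.
= (1 + 1/2) - (1/185 + 1/186)
= 3/2 - 1/185 - 1/186 = 25622/17205

Sum = 25622/17205


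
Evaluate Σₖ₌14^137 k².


Σₖ₌14^137 k² = Σₖ₌₁^137 k² − Σₖ₌₁^13 k²
= 137·138·275/6 − 13·14·27/6
= 866525 − 819 = 865706

Σk² = 865706


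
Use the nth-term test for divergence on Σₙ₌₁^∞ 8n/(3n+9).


lim(n→∞) 8n/(3n+9) = 8/3 = 8/3  (divide numerator and denominator by n)
lim aₙ = 8/3 ≠ 0 → series DIVERGES

Diverges (lim aₙ = 8/3 ≠ 0)


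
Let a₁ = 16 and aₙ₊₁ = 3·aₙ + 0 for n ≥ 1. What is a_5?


Computing step by step:
a_1 = 16
a_2 = 48
a_3 = 144
a_4 = 432
a_5 = 1296


a_5 = 1296


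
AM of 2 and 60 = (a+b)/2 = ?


AM = (2 + 60)/2 = 62/2 = 31

AM = 31


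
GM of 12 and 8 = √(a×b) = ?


GM = √(12×8) = √96 = 9.798

GM = 9.798


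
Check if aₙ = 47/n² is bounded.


a₁ = 47, a₂ = 47/4, a₃ = 47/9, ...
0 < aₙ ≤ 47 for all n ≥ 1
The sequence IS bounded

Bounded (0 < aₙ ≤ 47)


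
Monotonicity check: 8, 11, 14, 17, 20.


Differences: 3, 3, 3, 3
All differences > 0 → strictly INCREASING

Monotonically increasing


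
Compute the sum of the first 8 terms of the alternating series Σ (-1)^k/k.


S = -1 + 1/2 - 1/3 + 1/4 - 1/5 + 1/6 - 1/7 + 1/8
= -0.6345
(Full series converges to -ln(2) ≈ -0.6931)

S_8 = -0.6345


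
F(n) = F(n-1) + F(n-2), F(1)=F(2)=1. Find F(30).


Fibonacci sequence: 1, 1, 2, 3, 5, 8, 13, 21, 34, 55, 89, ...
F(30) = 832040

F(30) = 832040


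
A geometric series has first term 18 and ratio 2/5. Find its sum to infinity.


S∞ = a₁/(1-r) = 18/(1 - 2/5)
= 18/(3/5)
= 30

S∞ = 30


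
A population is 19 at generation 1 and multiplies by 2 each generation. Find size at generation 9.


aₙ = a₁·r^(n-1)
= 19×2^8
= 19×256
= 4864

a_9 = 4864


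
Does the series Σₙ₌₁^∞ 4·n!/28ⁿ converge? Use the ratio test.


aₙ = 4·n!/28^n
a_{n+1}/aₙ = (n+1)!/28^(n+1) × 28^n/n!  (constant 4 cancels)
= (n+1)/28
L = lim(n→∞) (n+1)/28 = ∞
L > 1 → series DIVERGES

Diverges (ratio test: L = ∞ > 1)


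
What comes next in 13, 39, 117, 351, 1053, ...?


Pattern: geometric (r=3)
Terms: 13, 39, 117, 351, 1053
Next term = 3159

Next term = 3159


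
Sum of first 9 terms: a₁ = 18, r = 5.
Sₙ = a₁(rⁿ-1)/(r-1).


Sₙ = 18×(5^9 - 1)/(5 - 1)
= 18×(1953125 - 1)/4
= 18×1953124/4
= 8789058

S_9 = 8789058


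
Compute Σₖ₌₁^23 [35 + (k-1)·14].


aₙ = 35 + (23-1)×14 = 343
Sₙ = n(a₁+aₙ)/2 = 23×(35+343)/2
= 23×378/2 = 4347

S_23 = 4347


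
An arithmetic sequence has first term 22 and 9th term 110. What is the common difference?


d = (aₙ - a₁)/(n-1)
= (110 - 22)/(9-1)
= 88/8 = 11

d = 11


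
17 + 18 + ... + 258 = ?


Σₖ₌17^258 k = Σₖ₌₁^258 k − Σₖ₌₁^16 k
= 258·259/2 − 16·17/2
= 33411 − 136 = 33275

Σk = 33275


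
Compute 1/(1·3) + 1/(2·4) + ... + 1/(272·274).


1/(k(k+2)) = (1/2)·(1/k - 1/(k+2)) (partial fractions)
Telescoping: Σ = (1/2)·(1 + 1/2 - 1/273 - 1/274) = 27914/37401

Sum = 27914/37401


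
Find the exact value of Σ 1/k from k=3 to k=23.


Σₖ₌3^23 1/k = 1/3 + 1/4 + 1/5 + ... + 1/23
= 265842403/118982864
≈ 2.2343

Sum = 265842403/118982864 ≈ 2.2343


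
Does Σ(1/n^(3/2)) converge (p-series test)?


p-series test: Σ c/n^p converges if p > 1, diverges if p ≤ 1 (constant c > 0 doesn't affect convergence).
p = 3/2
3/2 > 1 → CONVERGES

Converges (p = 3/2 > 1)


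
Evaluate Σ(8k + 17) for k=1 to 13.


Σ(8k+17) = 8·Σk + 17·n
= 8·91 + 17·13
= 728 + 221 = 949

Σ = 949


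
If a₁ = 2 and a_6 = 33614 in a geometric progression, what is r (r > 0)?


r^(n-1) = aₙ/a₁
r^5 = 33614/2 = 16807
r = 16807^(1/5)
= 7

r = 7


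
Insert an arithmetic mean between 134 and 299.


AM = (134 + 299)/2 = 433/2 = 216.5

AM = 216.5


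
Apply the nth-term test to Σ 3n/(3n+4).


lim(n→∞) 3n/(3n+4) = 3/3 = 1  (divide numerator and denominator by n)
lim aₙ = 1 ≠ 0 → series DIVERGES

Diverges (lim aₙ = 1 ≠ 0)


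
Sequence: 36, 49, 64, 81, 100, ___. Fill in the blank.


Pattern: perfect squares: n²
Terms: 36, 49, 64, 81, 100
Next term = 121

Next term = 121


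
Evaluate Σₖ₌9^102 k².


Σₖ₌9^102 k² = Σₖ₌₁^102 k² − Σₖ₌₁^8 k²
= 102·103·205/6 − 8·9·17/6
= 358955 − 204 = 358751

Σk² = 358751


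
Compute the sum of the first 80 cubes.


n(n+1)/2 = 80×81/2 = 3240
Σk³ = 3240² = 10497600

Σk³ = 10497600


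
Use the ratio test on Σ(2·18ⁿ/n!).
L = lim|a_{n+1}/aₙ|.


aₙ = 2·18^n/n!
a_{n+1}/aₙ = 18^(n+1)/(n+1)! × n!/18^n  (constant 2 cancels)
= 18/(n+1)
L = lim(n→∞) 18/(n+1) = 0
L < 1 → series CONVERGES

Converges (ratio test: L = 0 < 1)


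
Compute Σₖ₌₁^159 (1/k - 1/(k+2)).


Telescoping with gap 2: two head and two tail terms survive.
= (1 + 1/2) - (1/160 + 1/161)
= 3/2 - 1/160 - 1/161 = 38319/25760

Sum = 38319/25760


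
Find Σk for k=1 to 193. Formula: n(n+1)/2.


n(n+1)/2 = 193×194/2 = 37442/2 = 18721

Σk = 18721


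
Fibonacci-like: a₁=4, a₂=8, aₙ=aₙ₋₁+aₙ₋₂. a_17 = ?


Computing iteratively: 4, 8, 12, 20, 32, 52, 84, 136, 220, 356, 576, 932, ...
a_17 = 10336

a_17 = 10336


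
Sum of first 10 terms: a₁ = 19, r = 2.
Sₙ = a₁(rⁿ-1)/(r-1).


Sₙ = 19×(2^10 - 1)/(2 - 1)
= 19×(1024 - 1)/1
= 19×1023/1
= 19437

S_10 = 19437


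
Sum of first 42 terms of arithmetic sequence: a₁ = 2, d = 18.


aₙ = 2 + (42-1)×18 = 740
Sₙ = n(a₁+aₙ)/2 = 42×(2+740)/2
= 42×742/2 = 15582

S_42 = 15582


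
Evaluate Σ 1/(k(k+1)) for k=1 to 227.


1/(k(k+1)) = 1/k - 1/(k+1) (partial fractions)
Telescoping: Σ = 1 - 1/228 = 227/228

Sum = 227/228


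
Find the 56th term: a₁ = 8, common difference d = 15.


aₙ = a₁ + (n-1)d
= 8 + (56-1)×15
= 8 + 825
= 833

a_56 = 833


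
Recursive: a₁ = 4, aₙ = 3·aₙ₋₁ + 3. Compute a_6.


Computing step by step:
a_1 = 4
a_2 = 15
a_3 = 48
a_4 = 147
a_5 = 444
a_6 = 1335


a_6 = 1335


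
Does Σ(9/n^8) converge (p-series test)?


p-series test: Σ c/n^p converges if p > 1, diverges if p ≤ 1 (constant c > 0 doesn't affect convergence).
p = 8
8 > 1 → CONVERGES

Converges (p = 8 > 1)


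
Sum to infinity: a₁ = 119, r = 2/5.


S∞ = a₁/(1-r) = 119/(1 - 2/5)
= 119/(3/5)
= 595/3

S∞ = 595/3


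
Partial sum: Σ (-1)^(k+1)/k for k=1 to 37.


S = 1 - 1/2 + 1/3 - 1/4 + 1/5 - 1/6 + 1/7 - 1/8 ± ...
= 0.7065
(Full series converges to +ln(2) ≈ +0.6931)

S_37 = 0.7065


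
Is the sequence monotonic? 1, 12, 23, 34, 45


Differences: 11, 11, 11, 11
All differences > 0 → strictly INCREASING

Monotonically increasing


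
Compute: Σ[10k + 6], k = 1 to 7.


Σ(10k+6) = 10·Σk + 6·n
= 10·28 + 6·7
= 280 + 42 = 322

Σ = 322


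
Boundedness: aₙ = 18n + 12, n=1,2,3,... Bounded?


aₙ = 18n + 12 → as n→∞, aₙ→∞
No finite upper bound exists
The sequence is UNBOUNDED

Unbounded (aₙ → ∞ as n → ∞)


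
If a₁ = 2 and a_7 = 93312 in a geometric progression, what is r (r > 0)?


r^(n-1) = aₙ/a₁
r^6 = 93312/2 = 46656
r = 46656^(1/6)
= ±6; taking r > 0 gives r = 6

r = 6


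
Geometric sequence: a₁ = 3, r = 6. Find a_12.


aₙ = a₁·r^(n-1)
= 3×6^11
= 3×362797056
= 1088391168

a_12 = 1088391168


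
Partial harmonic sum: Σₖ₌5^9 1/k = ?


Σₖ₌5^9 1/k = 1/5 + 1/6 + 1/7 + 1/8 + 1/9
= 1879/2520
≈ 0.7456

Sum = 1879/2520 ≈ 0.7456


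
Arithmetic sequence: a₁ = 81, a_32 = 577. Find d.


d = (aₙ - a₁)/(n-1)
= (577 - 81)/(32-1)
= 496/31 = 16

d = 16


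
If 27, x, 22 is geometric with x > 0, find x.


GM = √(27×22) = √594 = 24.3721

GM = 24.3721


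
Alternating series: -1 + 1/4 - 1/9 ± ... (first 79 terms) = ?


S = -1 + 1/4 - 1/9 + 1/16 - 1/25 + 1/36 - 1/49 + 1/64 ± ...
= -0.8225
(Full series converges to -π²/12 ≈ -0.8225)

S_79 = -0.8225


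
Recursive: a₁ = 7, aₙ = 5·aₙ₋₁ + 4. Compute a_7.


Computing step by step:
a_1 = 7
a_2 = 39
a_3 = 199
a_4 = 999
a_5 = 4999
a_6 = 24999
a_7 = 124999


a_7 = 124999


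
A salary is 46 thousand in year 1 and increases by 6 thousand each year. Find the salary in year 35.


aₙ = a₁ + (n-1)d
= 46 + (35-1)×6
= 46 + 204
= 250

a_35 = 250


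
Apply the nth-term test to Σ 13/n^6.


lim(n→∞) 13/n^6 = 0
lim aₙ = 0 → nth-term test is INCONCLUSIVE
(Need other tests; this is actually a convergent p-series with p=6 > 1)

Inconclusive (lim aₙ = 0; need another test)


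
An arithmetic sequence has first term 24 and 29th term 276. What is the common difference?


d = (aₙ - a₁)/(n-1)
= (276 - 24)/(29-1)
= 252/28 = 9

d = 9


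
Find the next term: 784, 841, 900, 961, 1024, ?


Pattern: perfect squares: n²
Terms: 784, 841, 900, 961, 1024
Next term = 1089

Next term = 1089


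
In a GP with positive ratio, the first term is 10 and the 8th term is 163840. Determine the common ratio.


r^(n-1) = aₙ/a₁
r^7 = 163840/10 = 16384
r = 16384^(1/7)
= 4

r = 4


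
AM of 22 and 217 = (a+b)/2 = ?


AM = (22 + 217)/2 = 239/2 = 119.5

AM = 119.5


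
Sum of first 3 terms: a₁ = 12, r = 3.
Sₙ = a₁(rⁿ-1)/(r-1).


Sₙ = 12×(3^3 - 1)/(3 - 1)
= 12×(27 - 1)/2
= 12×26/2
= 156

S_3 = 156


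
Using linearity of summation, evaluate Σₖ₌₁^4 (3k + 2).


Σ(3k+2) = 3·Σk + 2·n
= 3·10 + 2·4
= 30 + 8 = 38

Σ = 38


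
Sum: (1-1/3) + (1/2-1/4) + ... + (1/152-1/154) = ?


Telescoping with gap 2: two head and two tail terms survive.
= (1 + 1/2) - (1/153 + 1/154)
= 3/2 - 1/153 - 1/154 = 17518/11781

Sum = 17518/11781


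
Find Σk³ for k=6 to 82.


Σₖ₌6^82 k³ = [82·83/2]² − [5·6/2]²
= 11580409 − 225 = 11580184

Σk³ = 11580184


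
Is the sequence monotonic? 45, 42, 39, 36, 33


Differences: -3, -3, -3, -3
All differences < 0 → strictly DECREASING

Monotonically decreasing


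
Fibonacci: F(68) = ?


Fibonacci sequence: 1, 1, 2, 3, 5, 8, 13, 21, 34, 55, 89, ...
F(68) = 72723460248141

F(68) = 72723460248141


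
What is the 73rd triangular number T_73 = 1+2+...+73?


n(n+1)/2 = 73×74/2 = 5402/2 = 2701

Σk = 2701


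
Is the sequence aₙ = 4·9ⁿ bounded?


aₙ = 4·9ⁿ → as n→∞, aₙ→∞ (since base 9 > 1)
No finite upper bound exists
The sequence is UNBOUNDED

Unbounded (aₙ → ∞ as n → ∞)


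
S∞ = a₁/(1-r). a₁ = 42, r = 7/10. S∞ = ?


S∞ = a₁/(1-r) = 42/(1 - 7/10)
= 42/(3/10)
= 140

S∞ = 140


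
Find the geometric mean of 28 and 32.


GM = √(28×32) = √896 = 29.9333

GM = 29.9333


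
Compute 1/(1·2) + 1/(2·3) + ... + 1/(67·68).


1/(k(k+1)) = 1/k - 1/(k+1) (partial fractions)
Telescoping: Σ = 1 - 1/68 = 67/68

Sum = 67/68


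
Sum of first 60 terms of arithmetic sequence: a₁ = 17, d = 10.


aₙ = 17 + (60-1)×10 = 607
Sₙ = n(a₁+aₙ)/2 = 60×(17+607)/2
= 60×624/2 = 18720

S_60 = 18720


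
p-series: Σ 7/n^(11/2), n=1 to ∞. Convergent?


p-series test: Σ c/n^p converges if p > 1, diverges if p ≤ 1 (constant c > 0 doesn't affect convergence).
p = 11/2
11/2 > 1 → CONVERGES

Converges (p = 11/2 > 1)


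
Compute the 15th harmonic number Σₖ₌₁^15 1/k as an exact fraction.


H_15 = 1/1 + 1/2 + 1/3 + ... + 1/15
= 1195757/360360
≈ 3.3182

H_15 = 1195757/360360 ≈ 3.3182


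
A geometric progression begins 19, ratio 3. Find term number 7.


aₙ = a₁·r^(n-1)
= 19×3^6
= 19×729
= 13851

a_7 = 13851


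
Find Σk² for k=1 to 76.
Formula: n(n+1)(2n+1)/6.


n = 76
n(n+1)(2n+1)/6 = 76×77×153/6
= 895356/6 = 149226

Σk² = 149226


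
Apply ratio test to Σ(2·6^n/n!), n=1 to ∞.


aₙ = 2·6^n/n!
a_{n+1}/aₙ = 6^(n+1)/(n+1)! × n!/6^n  (constant 2 cancels)
= 6/(n+1)
L = lim(n→∞) 6/(n+1) = 0
L < 1 → series CONVERGES

Converges (ratio test: L = 0 < 1)


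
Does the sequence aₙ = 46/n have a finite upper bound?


a₁ = 46, a₂ = 46/2, a₃ = 46/3, ...
0 < aₙ ≤ 46 for all n ≥ 1
Lower bound: 0, Upper bound: 46
The sequence IS bounded

Bounded (0 < aₙ ≤ 46)


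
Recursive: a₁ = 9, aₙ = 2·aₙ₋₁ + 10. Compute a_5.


Computing step by step:
a_1 = 9
a_2 = 28
a_3 = 66
a_4 = 142
a_5 = 294


a_5 = 294


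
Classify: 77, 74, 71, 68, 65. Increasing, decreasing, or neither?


Differences: -3, -3, -3, -3
All differences < 0 → strictly DECREASING

Monotonically decreasing


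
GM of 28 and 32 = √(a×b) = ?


GM = √(28×32) = √896 = 29.9333

GM = 29.9333


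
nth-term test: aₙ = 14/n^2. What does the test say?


lim(n→∞) 14/n^2 = 0
lim aₙ = 0 → nth-term test is INCONCLUSIVE
(Need other tests; this is actually a convergent p-series with p=2 > 1)

Inconclusive (lim aₙ = 0; need another test)


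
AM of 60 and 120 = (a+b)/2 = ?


AM = (60 + 120)/2 = 180/2 = 90

AM = 90


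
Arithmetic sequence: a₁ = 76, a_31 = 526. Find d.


d = (aₙ - a₁)/(n-1)
= (526 - 76)/(31-1)
= 450/30 = 15

d = 15


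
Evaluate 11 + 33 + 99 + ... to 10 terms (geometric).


Sₙ = 11×(3^10 - 1)/(3 - 1)
= 11×(59049 - 1)/2
= 11×59048/2
= 324764

S_10 = 324764


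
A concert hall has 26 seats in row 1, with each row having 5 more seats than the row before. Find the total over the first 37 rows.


aₙ = 26 + (37-1)×5 = 206
Sₙ = n(a₁+aₙ)/2 = 37×(26+206)/2
= 37×232/2 = 4292

S_37 = 4292


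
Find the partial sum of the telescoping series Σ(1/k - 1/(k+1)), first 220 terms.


Telescoping: adjacent terms cancel.
= 1/1 - 1/221
= 1 - 1/221 = 220/221

Sum = 220/221


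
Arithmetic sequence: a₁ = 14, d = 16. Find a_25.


aₙ = a₁ + (n-1)d
= 14 + (25-1)×16
= 14 + 384
= 398

a_25 = 398


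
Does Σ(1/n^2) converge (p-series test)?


p-series test: Σ c/n^p converges if p > 1, diverges if p ≤ 1 (constant c > 0 doesn't affect convergence).
p = 2
2 > 1 → CONVERGES

Converges (p = 2 > 1)


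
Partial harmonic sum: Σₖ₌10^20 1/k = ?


Σₖ₌10^20 1/k = 1/10 + 1/11 + 1/12 + ... + 1/20
= 178964263/232792560
≈ 0.7688

Sum = 178964263/232792560 ≈ 0.7688


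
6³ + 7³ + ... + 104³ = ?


Σₖ₌6^104 k³ = [104·105/2]² − [5·6/2]²
= 29811600 − 225 = 29811375

Σk³ = 29811375


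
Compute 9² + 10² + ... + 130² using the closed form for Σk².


Σₖ₌9^130 k² = Σₖ₌₁^130 k² − Σₖ₌₁^8 k²
= 130·131·261/6 − 8·9·17/6
= 740805 − 204 = 740601

Σk² = 740601


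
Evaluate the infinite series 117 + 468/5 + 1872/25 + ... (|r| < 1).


S∞ = a₁/(1-r) = 117/(1 - 4/5)
= 117/(1/5)
= 585

S∞ = 585


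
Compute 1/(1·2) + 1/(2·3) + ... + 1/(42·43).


1/(k(k+1)) = 1/k - 1/(k+1) (partial fractions)
Telescoping: Σ = 1 - 1/43 = 42/43

Sum = 42/43


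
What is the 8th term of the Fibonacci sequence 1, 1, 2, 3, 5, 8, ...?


Fibonacci sequence: 1, 1, 2, 3, 5, 8, 13, 21
F(8) = 21

F(8) = 21


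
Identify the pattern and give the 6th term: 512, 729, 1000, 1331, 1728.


Pattern: perfect cubes: n³
Terms: 512, 729, 1000, 1331, 1728
Next term = 2197

Next term = 2197


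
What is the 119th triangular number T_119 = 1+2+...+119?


n(n+1)/2 = 119×120/2 = 14280/2 = 7140

Σk = 7140


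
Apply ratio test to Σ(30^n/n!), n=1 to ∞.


aₙ = 30^n/n!
a_{n+1}/aₙ = 30^(n+1)/(n+1)! × n!/30^n
= 30/(n+1)
L = lim(n→∞) 30/(n+1) = 0
L < 1 → series CONVERGES

Converges (ratio test: L = 0 < 1)


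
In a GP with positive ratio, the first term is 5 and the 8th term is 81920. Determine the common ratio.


r^(n-1) = aₙ/a₁
r^7 = 81920/5 = 16384
r = 16384^(1/7)
= 4

r = 4


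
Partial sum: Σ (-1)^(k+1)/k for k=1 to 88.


S = 1 - 1/2 + 1/3 - 1/4 + 1/5 - 1/6 + 1/7 - 1/8 ± ...
= 0.6875
(Full series converges to +ln(2) ≈ +0.6931)

S_88 = 0.6875


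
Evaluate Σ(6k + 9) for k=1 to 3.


Σ(6k+9) = 6·Σk + 9·n
= 6·6 + 9·3
= 36 + 27 = 63

Σ = 63


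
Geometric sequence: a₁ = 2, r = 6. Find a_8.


aₙ = a₁·r^(n-1)
= 2×6^7
= 2×279936
= 559872

a_8 = 559872


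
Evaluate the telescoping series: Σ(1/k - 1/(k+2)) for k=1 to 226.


Telescoping with gap 2: two head and two tail terms survive.
= (1 + 1/2) - (1/227 + 1/228)
= 3/2 - 1/227 - 1/228 = 77179/51756

Sum = 77179/51756


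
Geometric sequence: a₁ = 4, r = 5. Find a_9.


aₙ = a₁·r^(n-1)
= 4×5^8
= 4×390625
= 1562500

a_9 = 1562500


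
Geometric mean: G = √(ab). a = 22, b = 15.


GM = √(22×15) = √330 = 18.1659

GM = 18.1659


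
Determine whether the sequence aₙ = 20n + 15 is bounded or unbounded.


aₙ = 20n + 15 → as n→∞, aₙ→∞
No finite upper bound exists
The sequence is UNBOUNDED

Unbounded (aₙ → ∞ as n → ∞)


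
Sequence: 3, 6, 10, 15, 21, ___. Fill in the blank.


Pattern: triangular numbers: n(n+1)/2
Terms: 3, 6, 10, 15, 21
Next term = 28

Next term = 28


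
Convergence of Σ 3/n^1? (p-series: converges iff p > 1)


p-series test: Σ c/n^p converges if p > 1, diverges if p ≤ 1 (constant c > 0 doesn't affect convergence).
p = 1
1 ≤ 1 → DIVERGES

Diverges (p = 1 ≤ 1)


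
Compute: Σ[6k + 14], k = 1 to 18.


Σ(6k+14) = 6·Σk + 14·n
= 6·171 + 14·18
= 1026 + 252 = 1278

Σ = 1278


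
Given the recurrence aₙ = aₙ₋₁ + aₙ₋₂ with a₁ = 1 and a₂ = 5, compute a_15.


Computing iteratively: 1, 5, 6, 11, 17, 28, 45, 73, 118, 191, 309, 500, ...
a_15 = 2118

a_15 = 2118


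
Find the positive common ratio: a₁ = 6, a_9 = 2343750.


r^(n-1) = aₙ/a₁
r^8 = 2343750/6 = 390625
r = 390625^(1/8)
= ±5; taking r > 0 gives r = 5

r = 5


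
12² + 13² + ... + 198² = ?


Σₖ₌12^198 k² = Σₖ₌₁^198 k² − Σₖ₌₁^11 k²
= 198·199·397/6 − 11·12·23/6
= 2607099 − 506 = 2606593

Σk² = 2606593


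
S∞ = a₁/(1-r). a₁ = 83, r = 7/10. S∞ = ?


S∞ = a₁/(1-r) = 83/(1 - 7/10)
= 83/(3/10)
= 830/3

S∞ = 830/3


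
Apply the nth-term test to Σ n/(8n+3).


lim(n→∞) n/(8n+3) = 1/8 = 1/8  (divide numerator and denominator by n)
lim aₙ = 1/8 ≠ 0 → series DIVERGES

Diverges (lim aₙ = 1/8 ≠ 0)


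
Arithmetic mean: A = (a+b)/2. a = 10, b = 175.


AM = (10 + 175)/2 = 185/2 = 92.5

AM = 92.5


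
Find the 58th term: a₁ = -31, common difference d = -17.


aₙ = a₁ + (n-1)d
= -31 + (58-1)×-17
= -31 - 969
= -1000

a_58 = -1000


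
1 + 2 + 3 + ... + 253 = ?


n(n+1)/2 = 253×254/2 = 64262/2 = 32131

Σk = 32131


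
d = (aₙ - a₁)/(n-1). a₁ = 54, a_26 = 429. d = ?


d = (aₙ - a₁)/(n-1)
= (429 - 54)/(26-1)
= 375/25 = 15

d = 15


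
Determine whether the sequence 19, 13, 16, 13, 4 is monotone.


Differences: -6, 3, -3, -9
Difference at position 2 is +3 (> 0) but position 1 is -6 (< 0) — sequence both rises and falls
→ NOT monotonic

Not monotonic


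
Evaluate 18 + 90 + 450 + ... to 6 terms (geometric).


Sₙ = 18×(5^6 - 1)/(5 - 1)
= 18×(15625 - 1)/4
= 18×15624/4
= 70308

S_6 = 70308


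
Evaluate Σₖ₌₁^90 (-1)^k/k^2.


S = -1 + 1/4 - 1/9 + 1/16 - 1/25 + 1/36 - 1/49 + 1/64 ± ...
= -0.8224
(Full series converges to -π²/12 ≈ -0.8225)

S_90 = -0.8224


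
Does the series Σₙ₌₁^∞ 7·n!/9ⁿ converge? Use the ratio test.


aₙ = 7·n!/9^n
a_{n+1}/aₙ = (n+1)!/9^(n+1) × 9^n/n!  (constant 7 cancels)
= (n+1)/9
L = lim(n→∞) (n+1)/9 = ∞
L > 1 → series DIVERGES

Diverges (ratio test: L = ∞ > 1)


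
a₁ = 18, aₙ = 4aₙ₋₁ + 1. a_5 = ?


Computing step by step:
a_1 = 18
a_2 = 73
a_3 = 293
a_4 = 1173
a_5 = 4693


a_5 = 4693


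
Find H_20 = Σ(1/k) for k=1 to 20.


H_20 = 1/1 + 1/2 + 1/3 + ... + 1/20
= 55835135/15519504
≈ 3.5977

H_20 = 55835135/15519504 ≈ 3.5977


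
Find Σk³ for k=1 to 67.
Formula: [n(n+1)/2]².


n(n+1)/2 = 67×68/2 = 2278
Σk³ = 2278² = 5189284

Σk³ = 5189284


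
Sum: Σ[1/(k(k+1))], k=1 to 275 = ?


1/(k(k+1)) = 1/k - 1/(k+1) (partial fractions)
Telescoping: Σ = 1 - 1/276 = 275/276

Sum = 275/276


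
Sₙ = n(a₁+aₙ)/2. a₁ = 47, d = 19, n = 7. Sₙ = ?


aₙ = 47 + (7-1)×19 = 161
Sₙ = n(a₁+aₙ)/2 = 7×(47+161)/2
= 7×208/2 = 728

S_7 = 728


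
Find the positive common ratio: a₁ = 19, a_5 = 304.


r^(n-1) = aₙ/a₁
r^4 = 304/19 = 16
r = 16^(1/4)
= ±2; taking r > 0 gives r = 2

r = 2


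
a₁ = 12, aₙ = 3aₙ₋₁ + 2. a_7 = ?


Computing step by step:
a_1 = 12
a_2 = 38
a_3 = 116
a_4 = 350
a_5 = 1052
a_6 = 3158
a_7 = 9476


a_7 = 9476


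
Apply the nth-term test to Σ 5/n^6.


lim(n→∞) 5/n^6 = 0
lim aₙ = 0 → nth-term test is INCONCLUSIVE
(Need other tests; this is actually a convergent p-series with p=6 > 1)

Inconclusive (lim aₙ = 0; need another test)


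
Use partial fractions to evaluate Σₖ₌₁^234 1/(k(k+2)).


1/(k(k+2)) = (1/2)·(1/k - 1/(k+2)) (partial fractions)
Telescoping: Σ = (1/2)·(1 + 1/2 - 1/235 - 1/236) = 82719/110920

Sum = 82719/110920


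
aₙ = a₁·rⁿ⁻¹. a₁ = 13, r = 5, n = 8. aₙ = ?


aₙ = a₁·r^(n-1)
= 13×5^7
= 13×78125
= 1015625

a_8 = 1015625


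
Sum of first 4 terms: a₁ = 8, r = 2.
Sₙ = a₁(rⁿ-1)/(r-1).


Sₙ = 8×(2^4 - 1)/(2 - 1)
= 8×(16 - 1)/1
= 8×15/1
= 120

S_4 = 120


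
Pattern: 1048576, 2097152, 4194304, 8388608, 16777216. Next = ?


Pattern: powers of 2: 2ⁿ
Terms: 1048576, 2097152, 4194304, 8388608, 16777216
Next term = 33554432

Next term = 33554432


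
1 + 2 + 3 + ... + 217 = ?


n(n+1)/2 = 217×218/2 = 47306/2 = 23653

Σk = 23653


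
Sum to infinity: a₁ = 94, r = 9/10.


S∞ = a₁/(1-r) = 94/(1 - 9/10)
= 94/(1/10)
= 940

S∞ = 940


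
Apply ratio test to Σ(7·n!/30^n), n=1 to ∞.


aₙ = 7·n!/30^n
a_{n+1}/aₙ = (n+1)!/30^(n+1) × 30^n/n!  (constant 7 cancels)
= (n+1)/30
L = lim(n→∞) (n+1)/30 = ∞
L > 1 → series DIVERGES

Diverges (ratio test: L = ∞ > 1)


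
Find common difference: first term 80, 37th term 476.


d = (aₙ - a₁)/(n-1)
= (476 - 80)/(37-1)
= 396/36 = 11

d = 11


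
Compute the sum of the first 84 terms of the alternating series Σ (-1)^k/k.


S = -1 + 1/2 - 1/3 + 1/4 - 1/5 + 1/6 - 1/7 + 1/8 ± ...
= -0.6872
(Full series converges to -ln(2) ≈ -0.6931)

S_84 = -0.6872


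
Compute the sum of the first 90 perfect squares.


n = 90
n(n+1)(2n+1)/6 = 90×91×181/6
= 1482390/6 = 247065

Σk² = 247065


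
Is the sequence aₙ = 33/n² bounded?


a₁ = 33, a₂ = 33/4, a₃ = 33/9, ...
0 < aₙ ≤ 33 for all n ≥ 1
The sequence IS bounded

Bounded (0 < aₙ ≤ 33)


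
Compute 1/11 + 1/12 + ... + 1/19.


Σₖ₌11^19 1/k = 1/11 + 1/12 + 1/13 + 1/14 + 1/15 + 1/16 + 1/17 + 1/18 + 1/19
= 144045379/232792560
≈ 0.6188

Sum = 144045379/232792560 ≈ 0.6188


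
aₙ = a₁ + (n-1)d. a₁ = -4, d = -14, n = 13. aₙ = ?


aₙ = a₁ + (n-1)d
= -4 + (13-1)×-14
= -4 - 168
= -172

a_13 = -172


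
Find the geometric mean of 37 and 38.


GM = √(37×38) = √1406 = 37.4967

GM = 37.4967


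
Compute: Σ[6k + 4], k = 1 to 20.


Σ(6k+4) = 6·Σk + 4·n
= 6·210 + 4·20
= 1260 + 80 = 1340

Σ = 1340


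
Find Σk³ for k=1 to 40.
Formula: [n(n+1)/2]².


n(n+1)/2 = 40×41/2 = 820
Σk³ = 820² = 672400

Σk³ = 672400


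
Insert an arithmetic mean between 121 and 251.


AM = (121 + 251)/2 = 372/2 = 186

AM = 186


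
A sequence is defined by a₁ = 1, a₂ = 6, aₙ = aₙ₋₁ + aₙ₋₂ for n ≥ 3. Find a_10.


Computing iteratively: 1, 6, 7, 13, 20, 33, 53, 86, 139, 225
a_10 = 225

a_10 = 225


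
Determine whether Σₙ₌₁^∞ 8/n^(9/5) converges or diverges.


p-series test: Σ c/n^p converges if p > 1, diverges if p ≤ 1 (constant c > 0 doesn't affect convergence).
p = 9/5
9/5 > 1 → CONVERGES

Converges (p = 9/5 > 1)


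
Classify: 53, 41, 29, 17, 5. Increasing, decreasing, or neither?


Differences: -12, -12, -12, -12
All differences < 0 → strictly DECREASING

Monotonically decreasing


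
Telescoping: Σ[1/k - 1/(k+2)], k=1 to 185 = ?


Telescoping with gap 2: two head and two tail terms survive.
= (1 + 1/2) - (1/186 + 1/187)
= 3/2 - 1/186 - 1/187 = 25900/17391

Sum = 25900/17391


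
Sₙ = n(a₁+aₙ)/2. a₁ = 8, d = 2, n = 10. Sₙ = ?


aₙ = 8 + (10-1)×2 = 26
Sₙ = n(a₁+aₙ)/2 = 10×(8+26)/2
= 10×34/2 = 170

S_10 = 170


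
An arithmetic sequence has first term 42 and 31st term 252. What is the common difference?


d = (aₙ - a₁)/(n-1)
= (252 - 42)/(31-1)
= 210/30 = 7

d = 7


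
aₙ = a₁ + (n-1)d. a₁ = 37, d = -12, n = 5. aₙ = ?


aₙ = a₁ + (n-1)d
= 37 + (5-1)×-12
= 37 - 48
= -11

a_5 = -11


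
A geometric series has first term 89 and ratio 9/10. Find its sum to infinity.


S∞ = a₁/(1-r) = 89/(1 - 9/10)
= 89/(1/10)
= 890

S∞ = 890


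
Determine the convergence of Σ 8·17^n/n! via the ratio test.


aₙ = 8·17^n/n!
a_{n+1}/aₙ = 17^(n+1)/(n+1)! × n!/17^n  (constant 8 cancels)
= 17/(n+1)
L = lim(n→∞) 17/(n+1) = 0
L < 1 → series CONVERGES

Converges (ratio test: L = 0 < 1)


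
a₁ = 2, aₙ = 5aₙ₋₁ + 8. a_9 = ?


Computing step by step:
a_1 = 2
a_2 = 18
a_3 = 98
a_4 = 498
a_5 = 2498
a_6 = 12498
a_7 = 62498
a_8 = 312498
a_9 = 1562498


a_9 = 1562498


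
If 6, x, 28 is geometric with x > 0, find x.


GM = √(6×28) = √168 = 12.9615

GM = 12.9615


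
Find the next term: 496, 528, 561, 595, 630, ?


Pattern: triangular numbers: n(n+1)/2
Terms: 496, 528, 561, 595, 630
Next term = 666

Next term = 666


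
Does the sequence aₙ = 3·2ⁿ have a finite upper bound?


aₙ = 3·2ⁿ → as n→∞, aₙ→∞ (since base 2 > 1)
No finite upper bound exists
The sequence is UNBOUNDED

Unbounded (aₙ → ∞ as n → ∞)


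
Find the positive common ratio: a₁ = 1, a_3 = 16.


r^(n-1) = aₙ/a₁
r^2 = 16/1 = 16
r = 16^(1/2)
= ±4; taking r > 0 gives r = 4

r = 4


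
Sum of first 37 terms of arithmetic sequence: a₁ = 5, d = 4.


aₙ = 5 + (37-1)×4 = 149
Sₙ = n(a₁+aₙ)/2 = 37×(5+149)/2
= 37×154/2 = 2849

S_37 = 2849


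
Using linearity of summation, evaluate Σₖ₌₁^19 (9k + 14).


Σ(9k+14) = 9·Σk + 14·n
= 9·190 + 14·19
= 1710 + 266 = 1976

Σ = 1976


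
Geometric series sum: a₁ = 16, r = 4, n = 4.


Sₙ = 16×(4^4 - 1)/(4 - 1)
= 16×(256 - 1)/3
= 16×255/3
= 1360

S_4 = 1360


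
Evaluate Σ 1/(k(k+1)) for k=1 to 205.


1/(k(k+1)) = 1/k - 1/(k+1) (partial fractions)
Telescoping: Σ = 1 - 1/206 = 205/206

Sum = 205/206


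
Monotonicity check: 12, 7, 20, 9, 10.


Differences: -5, 13, -11, 1
Difference at position 2 is +13 (> 0) but position 1 is -5 (< 0) — sequence both rises and falls
→ NOT monotonic

Not monotonic


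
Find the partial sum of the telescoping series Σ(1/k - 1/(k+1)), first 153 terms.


Telescoping: adjacent terms cancel.
= 1/1 - 1/154
= 1 - 1/154 = 153/154

Sum = 153/154


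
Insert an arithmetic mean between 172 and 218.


AM = (172 + 218)/2 = 390/2 = 195

AM = 195


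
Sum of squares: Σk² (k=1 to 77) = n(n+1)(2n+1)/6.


n = 77
n(n+1)(2n+1)/6 = 77×78×155/6
= 930930/6 = 155155

Σk² = 155155


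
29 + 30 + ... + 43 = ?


Σₖ₌29^43 k = Σₖ₌₁^43 k − Σₖ₌₁^28 k
= 43·44/2 − 28·29/2
= 946 − 406 = 540

Σk = 540


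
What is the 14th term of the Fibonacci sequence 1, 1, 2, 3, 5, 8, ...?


Fibonacci sequence: 1, 1, 2, 3, 5, 8, 13, 21, 34, 55, 89, ...
F(14) = 377

F(14) = 377


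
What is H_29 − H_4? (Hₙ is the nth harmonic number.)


Σₖ₌5^29 1/k = 1/5 + 1/6 + 1/7 + ... + 1/29
= 4374776588887/2329089562800
≈ 1.8783

Sum = 4374776588887/2329089562800 ≈ 1.8783


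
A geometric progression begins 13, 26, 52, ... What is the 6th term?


aₙ = a₁·r^(n-1)
= 13×2^5
= 13×32
= 416

a_6 = 416


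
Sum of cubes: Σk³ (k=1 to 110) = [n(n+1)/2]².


n(n+1)/2 = 110×111/2 = 6105
Σk³ = 6105² = 37271025

Σk³ = 37271025


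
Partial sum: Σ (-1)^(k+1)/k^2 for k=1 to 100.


S = 1 - 1/4 + 1/9 - 1/16 + 1/25 - 1/36 + 1/49 - 1/64 ± ...
= 0.8224
(Full series converges to +π²/12 ≈ +0.8225)

S_100 = 0.8224


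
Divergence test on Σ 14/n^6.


lim(n→∞) 14/n^6 = 0
lim aₙ = 0 → nth-term test is INCONCLUSIVE
(Need other tests; this is actually a convergent p-series with p=6 > 1)

Inconclusive (lim aₙ = 0; need another test)


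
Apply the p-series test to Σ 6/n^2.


p-series test: Σ c/n^p converges if p > 1, diverges if p ≤ 1 (constant c > 0 doesn't affect convergence).
p = 2
2 > 1 → CONVERGES

Converges (p = 2 > 1)


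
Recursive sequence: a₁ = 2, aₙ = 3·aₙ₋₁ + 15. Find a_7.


Computing step by step:
a_1 = 2
a_2 = 21
a_3 = 78
a_4 = 249
a_5 = 762
a_6 = 2301
a_7 = 6918


a_7 = 6918


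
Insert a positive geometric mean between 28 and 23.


GM = √(28×23) = √644 = 25.3772

GM = 25.3772


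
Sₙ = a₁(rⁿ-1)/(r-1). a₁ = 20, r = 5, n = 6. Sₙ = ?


Sₙ = 20×(5^6 - 1)/(5 - 1)
= 20×(15625 - 1)/4
= 20×15624/4
= 78120

S_6 = 78120


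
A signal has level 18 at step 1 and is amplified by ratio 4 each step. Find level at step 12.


aₙ = a₁·r^(n-1)
= 18×4^11
= 18×4194304
= 75497472

a_12 = 75497472


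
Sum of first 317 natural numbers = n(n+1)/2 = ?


n(n+1)/2 = 317×318/2 = 100806/2 = 50403

Σk = 50403


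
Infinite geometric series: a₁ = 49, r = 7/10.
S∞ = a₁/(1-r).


S∞ = a₁/(1-r) = 49/(1 - 7/10)
= 49/(3/10)
= 490/3

S∞ = 490/3


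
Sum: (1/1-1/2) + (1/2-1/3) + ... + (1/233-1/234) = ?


Telescoping: adjacent terms cancel.
= 1/1 - 1/234
= 1 - 1/234 = 233/234

Sum = 233/234


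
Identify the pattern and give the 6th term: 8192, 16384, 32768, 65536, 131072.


Pattern: powers of 2: 2ⁿ
Terms: 8192, 16384, 32768, 65536, 131072
Next term = 262144

Next term = 262144


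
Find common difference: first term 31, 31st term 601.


d = (aₙ - a₁)/(n-1)
= (601 - 31)/(31-1)
= 570/30 = 19

d = 19


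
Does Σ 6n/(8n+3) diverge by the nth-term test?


lim(n→∞) 6n/(8n+3) = 6/8 = 3/4  (divide numerator and denominator by n)
lim aₙ = 3/4 ≠ 0 → series DIVERGES

Diverges (lim aₙ = 3/4 ≠ 0)


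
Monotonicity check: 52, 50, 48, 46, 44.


Differences: -2, -2, -2, -2
All differences < 0 → strictly DECREASING

Monotonically decreasing


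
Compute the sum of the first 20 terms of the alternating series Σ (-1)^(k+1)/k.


S = 1 - 1/2 + 1/3 - 1/4 + 1/5 - 1/6 + 1/7 - 1/8 ± ...
= 0.6688
(Full series converges to +ln(2) ≈ +0.6931)

S_20 = 0.6688


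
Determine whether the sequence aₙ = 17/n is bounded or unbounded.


a₁ = 17, a₂ = 17/2, a₃ = 17/3, ...
0 < aₙ ≤ 17 for all n ≥ 1
Lower bound: 0, Upper bound: 17
The sequence IS bounded

Bounded (0 < aₙ ≤ 17)


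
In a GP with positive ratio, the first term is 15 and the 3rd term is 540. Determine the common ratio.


r^(n-1) = aₙ/a₁
r^2 = 540/15 = 36
r = 36^(1/2)
= ±6; taking r > 0 gives r = 6

r = 6


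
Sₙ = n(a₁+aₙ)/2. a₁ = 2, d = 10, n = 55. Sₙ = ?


aₙ = 2 + (55-1)×10 = 542
Sₙ = n(a₁+aₙ)/2 = 55×(2+542)/2
= 55×544/2 = 14960

S_55 = 14960


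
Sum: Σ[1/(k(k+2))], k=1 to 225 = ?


1/(k(k+2)) = (1/2)·(1/k - 1/(k+2)) (partial fractions)
Telescoping: Σ = (1/2)·(1 + 1/2 - 1/226 - 1/227) = 19125/25651

Sum = 19125/25651


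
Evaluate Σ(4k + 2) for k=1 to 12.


Σ(4k+2) = 4·Σk + 2·n
= 4·78 + 2·12
= 312 + 24 = 336

Σ = 336


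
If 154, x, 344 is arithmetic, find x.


AM = (154 + 344)/2 = 498/2 = 249

AM = 249


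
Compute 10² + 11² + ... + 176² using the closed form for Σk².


Σₖ₌10^176 k² = Σₖ₌₁^176 k² − Σₖ₌₁^9 k²
= 176·177·353/6 − 9·10·19/6
= 1832776 − 285 = 1832491

Σk² = 1832491


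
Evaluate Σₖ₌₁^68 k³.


n(n+1)/2 = 68×69/2 = 2346
Σk³ = 2346² = 5503716

Σk³ = 5503716


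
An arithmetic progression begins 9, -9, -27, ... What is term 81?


aₙ = a₁ + (n-1)d
= 9 + (81-1)×-18
= 9 - 1440
= -1431

a_81 = -1431


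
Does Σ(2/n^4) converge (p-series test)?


p-series test: Σ c/n^p converges if p > 1, diverges if p ≤ 1 (constant c > 0 doesn't affect convergence).
p = 4
4 > 1 → CONVERGES

Converges (p = 4 > 1)


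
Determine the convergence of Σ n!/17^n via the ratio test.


aₙ = n!/17^n
a_{n+1}/aₙ = (n+1)!/17^(n+1) × 17^n/n!
= (n+1)/17
L = lim(n→∞) (n+1)/17 = ∞
L > 1 → series DIVERGES

Diverges (ratio test: L = ∞ > 1)


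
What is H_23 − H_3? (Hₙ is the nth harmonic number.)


Σₖ₌4^23 1/k = 1/4 + 1/5 + 1/6 + ... + 1/23
= 678544345/356948592
≈ 1.901

Sum = 678544345/356948592 ≈ 1.901


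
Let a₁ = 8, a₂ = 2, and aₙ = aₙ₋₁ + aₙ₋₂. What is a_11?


Computing iteratively: 8, 2, 10, 12, 22, 34, 56, 90, 146, 236, 382
a_11 = 382

a_11 = 382


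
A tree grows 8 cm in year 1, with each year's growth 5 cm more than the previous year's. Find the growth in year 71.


aₙ = a₁ + (n-1)d
= 8 + (71-1)×5
= 8 + 350
= 358

a_71 = 358


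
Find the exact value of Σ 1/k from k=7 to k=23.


Σₖ₌7^23 1/k = 1/7 + 1/8 + 1/9 + ... + 1/23
= 764043411/594914320
≈ 1.2843

Sum = 764043411/594914320 ≈ 1.2843


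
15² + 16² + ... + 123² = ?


Σₖ₌15^123 k² = Σₖ₌₁^123 k² − Σₖ₌₁^14 k²
= 123·124·247/6 − 14·15·29/6
= 627874 − 1015 = 626859

Σk² = 626859


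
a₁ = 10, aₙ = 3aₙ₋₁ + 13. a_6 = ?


Computing step by step:
a_1 = 10
a_2 = 43
a_3 = 142
a_4 = 439
a_5 = 1330
a_6 = 4003


a_6 = 4003


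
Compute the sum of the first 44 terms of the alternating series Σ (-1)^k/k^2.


S = -1 + 1/4 - 1/9 + 1/16 - 1/25 + 1/36 - 1/49 + 1/64 ± ...
= -0.8222
(Full series converges to -π²/12 ≈ -0.8225)

S_44 = -0.8222


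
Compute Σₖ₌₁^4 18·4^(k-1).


Sₙ = 18×(4^4 - 1)/(4 - 1)
= 18×(256 - 1)/3
= 18×255/3
= 1530

S_4 = 1530


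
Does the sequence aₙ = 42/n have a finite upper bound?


a₁ = 42, a₂ = 42/2, a₃ = 42/3, ...
0 < aₙ ≤ 42 for all n ≥ 1
Lower bound: 0, Upper bound: 42
The sequence IS bounded

Bounded (0 < aₙ ≤ 42)


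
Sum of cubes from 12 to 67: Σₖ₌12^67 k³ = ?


Σₖ₌12^67 k³ = [67·68/2]² − [11·12/2]²
= 5189284 − 4356 = 5184928

Σk³ = 5184928


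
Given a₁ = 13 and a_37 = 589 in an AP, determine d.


d = (aₙ - a₁)/(n-1)
= (589 - 13)/(37-1)
= 576/36 = 16

d = 16


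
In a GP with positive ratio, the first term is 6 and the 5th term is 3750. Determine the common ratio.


r^(n-1) = aₙ/a₁
r^4 = 3750/6 = 625
r = 625^(1/4)
= ±5; taking r > 0 gives r = 5

r = 5


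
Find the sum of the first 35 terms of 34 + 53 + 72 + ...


aₙ = 34 + (35-1)×19 = 680
Sₙ = n(a₁+aₙ)/2 = 35×(34+680)/2
= 35×714/2 = 12495

S_35 = 12495


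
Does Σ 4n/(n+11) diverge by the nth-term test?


lim(n→∞) 4n/(n+11) = 4/1 = 4  (divide numerator and denominator by n)
lim aₙ = 4 ≠ 0 → series DIVERGES

Diverges (lim aₙ = 4 ≠ 0)


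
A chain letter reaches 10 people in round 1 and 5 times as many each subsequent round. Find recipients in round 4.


aₙ = a₁·r^(n-1)
= 10×5^3
= 10×125
= 1250

a_4 = 1250


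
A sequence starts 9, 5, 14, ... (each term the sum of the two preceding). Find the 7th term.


Computing iteratively: 9, 5, 14, 19, 33, 52, 85
a_7 = 85

a_7 = 85


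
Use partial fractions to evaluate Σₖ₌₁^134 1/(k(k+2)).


1/(k(k+2)) = (1/2)·(1/k - 1/(k+2)) (partial fractions)
Telescoping: Σ = (1/2)·(1 + 1/2 - 1/135 - 1/136) = 27269/36720

Sum = 27269/36720


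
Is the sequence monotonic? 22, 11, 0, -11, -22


Differences: -11, -11, -11, -11
All differences < 0 → strictly DECREASING

Monotonically decreasing


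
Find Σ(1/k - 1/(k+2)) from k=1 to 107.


Telescoping with gap 2: two head and two tail terms survive.
= (1 + 1/2) - (1/108 + 1/109)
= 3/2 - 1/108 - 1/109 = 17441/11772

Sum = 17441/11772
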